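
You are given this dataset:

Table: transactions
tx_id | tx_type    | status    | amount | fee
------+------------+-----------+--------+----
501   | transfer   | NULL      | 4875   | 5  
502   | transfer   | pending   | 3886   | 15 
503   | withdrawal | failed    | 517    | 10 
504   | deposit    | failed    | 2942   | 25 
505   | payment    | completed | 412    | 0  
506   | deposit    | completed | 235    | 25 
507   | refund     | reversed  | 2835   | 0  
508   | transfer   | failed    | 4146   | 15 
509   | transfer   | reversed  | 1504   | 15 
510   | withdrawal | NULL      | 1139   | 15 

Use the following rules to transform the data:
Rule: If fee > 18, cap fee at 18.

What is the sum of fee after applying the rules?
111

Step 1: 2 records have fee > 18
Step 2: These records originally summed to 50
Step 3: After capping: 2 × 18 = 36
Step 4: Unaffected records sum: 75
Step 5: Final sum = 36 + 75 = 111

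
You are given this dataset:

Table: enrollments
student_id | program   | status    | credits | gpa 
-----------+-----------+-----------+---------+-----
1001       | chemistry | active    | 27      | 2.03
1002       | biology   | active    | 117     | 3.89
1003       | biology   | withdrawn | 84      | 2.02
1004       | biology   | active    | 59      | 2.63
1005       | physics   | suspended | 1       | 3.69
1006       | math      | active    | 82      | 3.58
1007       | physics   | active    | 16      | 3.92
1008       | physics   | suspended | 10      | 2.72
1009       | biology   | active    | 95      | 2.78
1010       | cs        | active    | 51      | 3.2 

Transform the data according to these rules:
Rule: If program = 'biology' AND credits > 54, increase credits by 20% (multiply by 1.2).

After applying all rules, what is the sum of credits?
613.0

Step 1: Find records where program = 'biology' AND credits > 54
Step 2: 4 records match, summing to 355
Step 3: After multiplier: 355 × 1.2 = 426.0
Step 4: Unaffected records sum: 187
Step 5: Final sum = 426.0 + 187 = 613.0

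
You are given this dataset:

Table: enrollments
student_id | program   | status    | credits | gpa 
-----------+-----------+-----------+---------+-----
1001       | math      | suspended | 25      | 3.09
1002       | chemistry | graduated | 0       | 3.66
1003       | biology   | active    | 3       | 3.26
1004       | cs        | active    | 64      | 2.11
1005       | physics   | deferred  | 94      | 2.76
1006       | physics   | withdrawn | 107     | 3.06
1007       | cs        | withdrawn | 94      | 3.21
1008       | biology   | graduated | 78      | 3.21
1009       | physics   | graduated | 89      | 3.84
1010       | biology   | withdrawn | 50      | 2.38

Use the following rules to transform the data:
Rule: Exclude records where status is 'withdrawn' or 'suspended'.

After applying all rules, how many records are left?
6

Step 1: Count records to exclude
  - 3 (withdrawn) + 1 (suspended) = 4 records
Step 2: Total records: 10
Step 3: Remaining = 10 - 4 = 6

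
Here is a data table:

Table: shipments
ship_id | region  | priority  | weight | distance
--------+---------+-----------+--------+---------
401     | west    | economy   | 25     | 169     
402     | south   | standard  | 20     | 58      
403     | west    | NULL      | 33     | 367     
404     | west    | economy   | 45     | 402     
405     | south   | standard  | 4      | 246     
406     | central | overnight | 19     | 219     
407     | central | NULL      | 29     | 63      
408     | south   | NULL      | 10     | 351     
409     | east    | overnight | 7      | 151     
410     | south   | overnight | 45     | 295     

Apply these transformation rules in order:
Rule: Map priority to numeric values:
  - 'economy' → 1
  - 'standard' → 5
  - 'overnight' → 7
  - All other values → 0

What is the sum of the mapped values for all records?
33

Step 1: Apply mapping to each record
Step 2: Count by status:
  'economy': 2 records × 1 = 2
  'standard': 2 records × 5 = 10
  'overnight': 3 records × 7 = 21
Step 3: Sum all mapped values = 33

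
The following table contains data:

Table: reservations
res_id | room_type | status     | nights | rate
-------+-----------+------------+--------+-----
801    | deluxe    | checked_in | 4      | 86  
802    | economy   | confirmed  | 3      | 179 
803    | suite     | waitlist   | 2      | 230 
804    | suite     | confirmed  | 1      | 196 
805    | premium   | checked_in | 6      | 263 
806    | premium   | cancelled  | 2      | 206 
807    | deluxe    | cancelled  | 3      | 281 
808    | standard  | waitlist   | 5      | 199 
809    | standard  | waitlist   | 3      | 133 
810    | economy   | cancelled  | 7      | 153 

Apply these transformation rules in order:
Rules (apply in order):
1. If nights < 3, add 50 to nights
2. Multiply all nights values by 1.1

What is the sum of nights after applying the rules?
204.6

Step 1: Apply Rule 1 - Add 50 to records with nights < 3
  - 3 records affected: 5 + (3 × 50) = 155
  - Unaffected records: 31
  - Sum after Rule 1: 186
Step 2: Apply Rule 2 - Multiply all by 1.1
  - 186 × 1.1 = 204.6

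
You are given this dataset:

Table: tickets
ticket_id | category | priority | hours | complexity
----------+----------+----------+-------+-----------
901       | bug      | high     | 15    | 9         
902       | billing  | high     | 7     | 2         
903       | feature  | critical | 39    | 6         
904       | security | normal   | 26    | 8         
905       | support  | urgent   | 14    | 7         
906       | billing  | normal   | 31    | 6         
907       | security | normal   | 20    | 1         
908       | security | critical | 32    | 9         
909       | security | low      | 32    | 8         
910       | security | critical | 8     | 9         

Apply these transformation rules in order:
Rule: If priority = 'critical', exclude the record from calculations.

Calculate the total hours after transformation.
145

Step 1: Identify records where priority = 'critical'
Step 2: The excluded records sum to 79
Step 3: Original total hours = 224
Step 4: Remaining total = 224 - 79 = 145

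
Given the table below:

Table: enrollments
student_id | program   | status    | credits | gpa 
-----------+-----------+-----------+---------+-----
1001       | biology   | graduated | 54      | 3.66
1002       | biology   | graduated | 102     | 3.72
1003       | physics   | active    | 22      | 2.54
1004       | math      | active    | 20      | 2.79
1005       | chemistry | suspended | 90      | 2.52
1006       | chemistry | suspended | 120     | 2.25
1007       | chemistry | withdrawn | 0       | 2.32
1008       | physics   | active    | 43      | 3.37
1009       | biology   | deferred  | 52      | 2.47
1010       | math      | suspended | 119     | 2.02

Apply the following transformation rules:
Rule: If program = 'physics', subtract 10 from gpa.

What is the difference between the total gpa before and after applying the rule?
20.0

Step 1: Original sum of gpa = 27.66
Step 2: 2 records have program = 'physics'
Step 3: Each affected record changes by -10
Step 4: Total change = 2 × -10 = -20
Step 5: New sum = 27.66 + -20 = 7.66
Step 6: Difference = |7.66 - 27.66| = 20.0
        (Sum decreased by 20.0)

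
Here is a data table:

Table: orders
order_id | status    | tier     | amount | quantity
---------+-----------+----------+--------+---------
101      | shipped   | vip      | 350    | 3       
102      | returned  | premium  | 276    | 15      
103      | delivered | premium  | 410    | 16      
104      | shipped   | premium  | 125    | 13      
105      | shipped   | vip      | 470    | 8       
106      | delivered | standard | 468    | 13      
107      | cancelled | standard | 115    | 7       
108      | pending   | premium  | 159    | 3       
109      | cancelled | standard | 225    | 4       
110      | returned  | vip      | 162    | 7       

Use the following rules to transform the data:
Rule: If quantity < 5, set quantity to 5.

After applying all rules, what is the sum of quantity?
94

Step 1: 3 records have quantity < 5
Step 2: These records originally summed to 10
Step 3: After setting to minimum: 3 × 5 = 15
Step 4: Unaffected records sum: 79
Step 5: Final sum = 15 + 79 = 94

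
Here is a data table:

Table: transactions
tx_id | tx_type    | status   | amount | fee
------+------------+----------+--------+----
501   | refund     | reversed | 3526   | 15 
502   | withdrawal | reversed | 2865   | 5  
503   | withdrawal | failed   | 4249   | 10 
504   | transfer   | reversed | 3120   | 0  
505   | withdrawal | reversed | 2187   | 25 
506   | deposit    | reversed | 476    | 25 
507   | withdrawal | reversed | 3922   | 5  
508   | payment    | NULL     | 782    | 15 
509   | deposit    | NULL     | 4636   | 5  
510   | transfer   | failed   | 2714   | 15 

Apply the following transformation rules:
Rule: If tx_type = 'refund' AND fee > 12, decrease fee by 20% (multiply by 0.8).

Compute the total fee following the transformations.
117.0

Step 1: Find records where tx_type = 'refund' AND fee > 12
Step 2: 1 records match, summing to 15
Step 3: After multiplier: 15 × 0.8 = 12.0
Step 4: Unaffected records sum: 105
Step 5: Final sum = 12.0 + 105 = 117.0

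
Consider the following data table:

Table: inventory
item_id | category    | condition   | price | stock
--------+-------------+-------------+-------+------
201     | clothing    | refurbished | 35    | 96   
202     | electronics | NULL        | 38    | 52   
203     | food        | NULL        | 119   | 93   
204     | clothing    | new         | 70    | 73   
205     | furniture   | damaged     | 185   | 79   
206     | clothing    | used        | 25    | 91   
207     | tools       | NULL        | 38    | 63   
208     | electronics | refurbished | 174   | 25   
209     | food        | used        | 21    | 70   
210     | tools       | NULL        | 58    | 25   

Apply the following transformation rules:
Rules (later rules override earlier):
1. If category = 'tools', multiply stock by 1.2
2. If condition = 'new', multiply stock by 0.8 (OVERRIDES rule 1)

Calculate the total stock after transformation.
670.0

Step 1: Rule 2 takes priority for records with condition = 'new'
  - 1 records: 73 × 0.8 = 58.4
Step 2: Rule 1 applies to remaining records with category = 'tools'
  - 2 records: 88 × 1.2 = 105.6
Step 3: Other records unchanged: 506
Step 4: Final sum = 58.4 + 105.6 + 506 = 670.0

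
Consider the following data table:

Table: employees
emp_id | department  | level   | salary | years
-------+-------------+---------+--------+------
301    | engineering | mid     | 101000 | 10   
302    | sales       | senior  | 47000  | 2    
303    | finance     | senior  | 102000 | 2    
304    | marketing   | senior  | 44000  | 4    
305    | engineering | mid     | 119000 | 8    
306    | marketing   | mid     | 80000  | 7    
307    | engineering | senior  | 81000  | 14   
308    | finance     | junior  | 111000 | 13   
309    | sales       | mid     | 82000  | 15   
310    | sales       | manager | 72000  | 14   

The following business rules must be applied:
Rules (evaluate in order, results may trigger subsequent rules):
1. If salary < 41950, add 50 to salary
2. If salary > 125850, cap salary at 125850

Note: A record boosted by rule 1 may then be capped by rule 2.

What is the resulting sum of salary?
839000

Step 1: Apply rule 1 to records with salary < 41950
  - 0 records get bonus of 50
  - Of these, 0 records then exceed 125850 and get capped
Step 2: Apply rule 2 to records with salary > 125850
  - 0 records (original) are capped
Step 3: Calculate final sum = 839000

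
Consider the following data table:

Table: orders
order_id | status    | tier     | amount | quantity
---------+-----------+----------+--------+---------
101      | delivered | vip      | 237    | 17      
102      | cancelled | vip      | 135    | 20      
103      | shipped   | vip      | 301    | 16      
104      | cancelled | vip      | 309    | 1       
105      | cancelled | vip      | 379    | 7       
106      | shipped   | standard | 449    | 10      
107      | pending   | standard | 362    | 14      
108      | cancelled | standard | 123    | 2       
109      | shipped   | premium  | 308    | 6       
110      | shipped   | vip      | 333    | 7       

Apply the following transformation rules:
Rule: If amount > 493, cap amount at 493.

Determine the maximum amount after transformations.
449

Step 1: Original maximum amount = 449
Step 2: Check cap of 493 against maximum
Step 3: No records exceed the cap (max 449 <= cap 493), so no capping applies
Step 4: Maximum after transformation = 449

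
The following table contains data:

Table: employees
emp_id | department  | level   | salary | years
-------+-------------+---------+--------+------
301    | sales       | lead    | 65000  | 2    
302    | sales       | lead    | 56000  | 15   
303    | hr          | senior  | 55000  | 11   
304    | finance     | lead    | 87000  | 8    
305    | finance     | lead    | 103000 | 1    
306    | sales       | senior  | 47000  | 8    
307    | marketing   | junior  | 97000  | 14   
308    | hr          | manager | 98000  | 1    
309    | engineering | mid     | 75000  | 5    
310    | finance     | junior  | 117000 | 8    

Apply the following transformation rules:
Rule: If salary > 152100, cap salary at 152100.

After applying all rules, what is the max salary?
117000

Step 1: Original maximum salary = 117000
Step 2: Check cap of 152100 against maximum
Step 3: No records exceed the cap (max 117000 <= cap 152100), so no capping applies
Step 4: Maximum after transformation = 117000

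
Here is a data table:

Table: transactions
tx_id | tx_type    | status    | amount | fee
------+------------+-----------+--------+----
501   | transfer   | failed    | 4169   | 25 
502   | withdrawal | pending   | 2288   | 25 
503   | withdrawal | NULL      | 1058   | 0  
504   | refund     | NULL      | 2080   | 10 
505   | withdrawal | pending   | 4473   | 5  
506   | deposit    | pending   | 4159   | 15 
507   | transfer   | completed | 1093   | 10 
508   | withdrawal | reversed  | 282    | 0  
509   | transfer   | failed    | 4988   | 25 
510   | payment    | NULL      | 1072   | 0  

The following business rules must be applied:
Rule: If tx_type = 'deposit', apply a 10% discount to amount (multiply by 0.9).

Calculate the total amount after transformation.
25246.1

Step 1: Records with tx_type = 'deposit' have total amount = 4159
Step 2: Apply multiplier: 4159 × 0.9 = 3743.1
Step 3: Other records total: 21503
Step 4: Final sum = 3743.1 + 21503 = 25246.1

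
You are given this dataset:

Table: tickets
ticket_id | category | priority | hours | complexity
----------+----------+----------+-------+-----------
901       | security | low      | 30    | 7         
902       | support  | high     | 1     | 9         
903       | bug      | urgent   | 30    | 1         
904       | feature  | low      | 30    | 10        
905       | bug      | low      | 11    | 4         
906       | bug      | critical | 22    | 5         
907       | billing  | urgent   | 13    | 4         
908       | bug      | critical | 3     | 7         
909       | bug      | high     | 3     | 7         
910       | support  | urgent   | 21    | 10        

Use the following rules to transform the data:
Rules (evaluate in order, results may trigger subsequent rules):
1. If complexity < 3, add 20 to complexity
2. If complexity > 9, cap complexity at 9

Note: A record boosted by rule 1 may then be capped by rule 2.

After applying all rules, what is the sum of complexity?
70

Step 1: Apply rule 1 to records with complexity < 3
  - 1 records get bonus of 20
  - Of these, 1 records then exceed 9 and get capped
Step 2: Apply rule 2 to records with complexity > 9
  - 2 records (original) are capped
Step 3: Calculate final sum = 70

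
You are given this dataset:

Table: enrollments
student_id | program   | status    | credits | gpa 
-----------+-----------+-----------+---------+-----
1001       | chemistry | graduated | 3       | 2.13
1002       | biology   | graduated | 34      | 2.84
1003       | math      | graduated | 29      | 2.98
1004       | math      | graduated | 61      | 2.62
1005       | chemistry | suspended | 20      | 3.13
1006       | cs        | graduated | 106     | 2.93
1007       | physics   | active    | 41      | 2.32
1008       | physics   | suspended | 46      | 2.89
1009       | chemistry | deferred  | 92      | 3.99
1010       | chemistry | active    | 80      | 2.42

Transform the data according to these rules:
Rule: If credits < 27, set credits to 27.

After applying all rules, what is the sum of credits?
543

Step 1: 2 records have credits < 27
Step 2: These records originally summed to 23
Step 3: After setting to minimum: 2 × 27 = 54
Step 4: Unaffected records sum: 489
Step 5: Final sum = 54 + 489 = 543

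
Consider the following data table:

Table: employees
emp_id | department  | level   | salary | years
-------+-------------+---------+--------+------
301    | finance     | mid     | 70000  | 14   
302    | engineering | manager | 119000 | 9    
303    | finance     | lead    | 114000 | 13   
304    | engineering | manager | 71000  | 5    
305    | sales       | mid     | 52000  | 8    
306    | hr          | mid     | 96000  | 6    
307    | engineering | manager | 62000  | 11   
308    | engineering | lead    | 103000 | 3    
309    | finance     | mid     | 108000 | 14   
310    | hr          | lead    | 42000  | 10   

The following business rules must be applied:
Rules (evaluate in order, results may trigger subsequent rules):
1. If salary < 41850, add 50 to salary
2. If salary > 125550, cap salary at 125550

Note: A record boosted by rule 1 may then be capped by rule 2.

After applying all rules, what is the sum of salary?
837000

Step 1: Apply rule 1 to records with salary < 41850
  - 0 records get bonus of 50
  - Of these, 0 records then exceed 125550 and get capped
Step 2: Apply rule 2 to records with salary > 125550
  - 0 records (original) are capped
Step 3: Calculate final sum = 837000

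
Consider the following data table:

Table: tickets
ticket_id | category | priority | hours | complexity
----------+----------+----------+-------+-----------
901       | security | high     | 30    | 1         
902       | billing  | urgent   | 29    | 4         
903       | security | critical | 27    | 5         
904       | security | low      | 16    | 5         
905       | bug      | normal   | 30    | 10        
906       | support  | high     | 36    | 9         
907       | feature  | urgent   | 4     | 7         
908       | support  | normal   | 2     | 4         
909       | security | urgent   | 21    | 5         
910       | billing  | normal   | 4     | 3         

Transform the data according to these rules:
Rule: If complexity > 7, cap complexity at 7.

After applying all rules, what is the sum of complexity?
48

Step 1: 2 records have complexity > 7
Step 2: These records originally summed to 19
Step 3: After capping: 2 × 7 = 14
Step 4: Unaffected records sum: 34
Step 5: Final sum = 14 + 34 = 48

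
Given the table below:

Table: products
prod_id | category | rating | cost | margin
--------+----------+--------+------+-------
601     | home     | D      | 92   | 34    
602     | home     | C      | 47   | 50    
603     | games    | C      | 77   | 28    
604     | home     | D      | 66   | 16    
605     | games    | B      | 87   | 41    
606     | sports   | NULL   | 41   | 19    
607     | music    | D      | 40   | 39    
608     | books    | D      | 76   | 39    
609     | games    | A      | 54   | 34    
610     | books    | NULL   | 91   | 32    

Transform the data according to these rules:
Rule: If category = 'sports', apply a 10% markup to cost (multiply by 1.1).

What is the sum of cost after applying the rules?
675.1

Step 1: Records with category = 'sports' have total cost = 41
Step 2: Apply multiplier: 41 × 1.1 = 45.1
Step 3: Other records total: 630
Step 4: Final sum = 45.1 + 630 = 675.1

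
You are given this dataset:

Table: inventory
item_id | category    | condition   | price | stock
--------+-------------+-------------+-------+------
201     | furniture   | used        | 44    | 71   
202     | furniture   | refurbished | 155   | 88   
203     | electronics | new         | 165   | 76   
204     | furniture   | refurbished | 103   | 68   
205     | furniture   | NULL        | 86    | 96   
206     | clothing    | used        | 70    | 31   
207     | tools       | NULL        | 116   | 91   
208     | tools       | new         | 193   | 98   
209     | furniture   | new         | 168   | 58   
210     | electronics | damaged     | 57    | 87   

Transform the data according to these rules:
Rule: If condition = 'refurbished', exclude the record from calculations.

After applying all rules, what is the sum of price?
899

Step 1: Identify records where condition = 'refurbished'
Step 2: The excluded records sum to 258
Step 3: Original total price = 1157
Step 4: Remaining total = 1157 - 258 = 899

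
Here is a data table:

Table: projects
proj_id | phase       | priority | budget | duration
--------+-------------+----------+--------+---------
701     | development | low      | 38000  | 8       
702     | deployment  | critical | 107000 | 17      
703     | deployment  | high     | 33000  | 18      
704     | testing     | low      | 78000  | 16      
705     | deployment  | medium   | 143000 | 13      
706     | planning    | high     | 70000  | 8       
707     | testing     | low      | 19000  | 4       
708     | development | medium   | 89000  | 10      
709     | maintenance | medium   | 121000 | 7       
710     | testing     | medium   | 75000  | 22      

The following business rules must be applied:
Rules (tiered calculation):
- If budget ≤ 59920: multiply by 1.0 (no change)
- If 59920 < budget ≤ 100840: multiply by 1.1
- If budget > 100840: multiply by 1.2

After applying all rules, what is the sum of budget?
878400.0

Step 1: Tier 1 (budget ≤ 59920): 3 records, sum = 90000 × 1.0 = 90000.0
Step 2: Tier 2 (59920 < budget ≤ 100840): 4 records, sum = 312000 × 1.1 = 343200.0
Step 3: Tier 3 (budget > 100840): 3 records, sum = 371000 × 1.2 = 445200.0
Step 4: Final sum = 90000.0 + 343200.0 + 445200.0 = 878400.0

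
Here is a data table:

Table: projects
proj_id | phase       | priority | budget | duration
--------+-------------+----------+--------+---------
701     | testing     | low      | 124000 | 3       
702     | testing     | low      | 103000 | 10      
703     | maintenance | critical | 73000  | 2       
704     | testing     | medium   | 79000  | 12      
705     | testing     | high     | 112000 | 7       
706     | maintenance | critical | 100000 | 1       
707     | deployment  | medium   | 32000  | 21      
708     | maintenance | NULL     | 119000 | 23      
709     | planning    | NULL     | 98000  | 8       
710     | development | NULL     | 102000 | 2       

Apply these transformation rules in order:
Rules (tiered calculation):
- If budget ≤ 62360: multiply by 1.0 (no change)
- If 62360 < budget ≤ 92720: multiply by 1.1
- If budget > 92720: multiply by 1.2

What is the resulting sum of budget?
1108800.0

Step 1: Tier 1 (budget ≤ 62360): 1 records, sum = 32000 × 1.0 = 32000.0
Step 2: Tier 2 (62360 < budget ≤ 92720): 2 records, sum = 152000 × 1.1 = 167200.0
Step 3: Tier 3 (budget > 92720): 7 records, sum = 758000 × 1.2 = 909600.0
Step 4: Final sum = 32000.0 + 167200.0 + 909600.0 = 1108800.0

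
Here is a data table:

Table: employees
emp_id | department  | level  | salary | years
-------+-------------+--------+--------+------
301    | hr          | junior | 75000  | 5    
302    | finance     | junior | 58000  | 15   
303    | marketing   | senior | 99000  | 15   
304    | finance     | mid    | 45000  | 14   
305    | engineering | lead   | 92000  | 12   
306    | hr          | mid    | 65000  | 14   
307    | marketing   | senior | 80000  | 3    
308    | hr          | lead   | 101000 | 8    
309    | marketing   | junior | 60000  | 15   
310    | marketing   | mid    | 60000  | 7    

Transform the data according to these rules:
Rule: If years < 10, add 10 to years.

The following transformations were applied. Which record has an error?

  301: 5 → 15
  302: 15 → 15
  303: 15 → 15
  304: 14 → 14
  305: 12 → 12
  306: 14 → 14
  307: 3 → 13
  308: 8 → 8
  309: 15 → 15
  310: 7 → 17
Record 308 has an error. The correct transformed value should be 18, not 8.

Step 1: Check each record against the rule
Step 2: Record 308 has years = 8
Step 3: Since 8 < 10, the bonus should have been applied
Step 4: Correct value = 18, but claimed value = 8
Conclusion: Record 308 has the error.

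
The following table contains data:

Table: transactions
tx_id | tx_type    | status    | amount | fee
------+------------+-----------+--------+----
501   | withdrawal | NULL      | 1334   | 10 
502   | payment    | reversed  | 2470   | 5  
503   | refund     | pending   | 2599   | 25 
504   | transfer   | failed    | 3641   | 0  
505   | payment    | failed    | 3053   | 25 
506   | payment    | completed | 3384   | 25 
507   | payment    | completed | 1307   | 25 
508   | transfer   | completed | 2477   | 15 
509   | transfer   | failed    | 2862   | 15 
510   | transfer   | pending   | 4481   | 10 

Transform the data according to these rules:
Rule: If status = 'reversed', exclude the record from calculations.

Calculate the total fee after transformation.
150

Step 1: Identify records where status = 'reversed'
Step 2: The excluded records sum to 5
Step 3: Original total fee = 155
Step 4: Remaining total = 155 - 5 = 150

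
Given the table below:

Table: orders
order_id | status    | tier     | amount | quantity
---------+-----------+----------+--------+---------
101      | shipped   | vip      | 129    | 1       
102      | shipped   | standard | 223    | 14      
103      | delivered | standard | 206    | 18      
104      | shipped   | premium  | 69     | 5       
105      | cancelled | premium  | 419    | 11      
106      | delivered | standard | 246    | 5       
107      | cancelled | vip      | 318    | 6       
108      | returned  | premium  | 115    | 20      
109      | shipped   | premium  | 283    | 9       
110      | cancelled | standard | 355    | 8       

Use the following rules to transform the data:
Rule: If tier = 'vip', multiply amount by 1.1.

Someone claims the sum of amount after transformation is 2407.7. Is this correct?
Yes, the result is correct.

Step 1: Calculate the correct sum after transformation
Step 2: Apply multiplier 1.1 to records where tier = 'vip'
Step 3: Correct result = 2407.7
Step 4: Claimed result = 2407.7
Step 5: 2407.7 = 2407.7 ✓
Conclusion: The claimed result is correct.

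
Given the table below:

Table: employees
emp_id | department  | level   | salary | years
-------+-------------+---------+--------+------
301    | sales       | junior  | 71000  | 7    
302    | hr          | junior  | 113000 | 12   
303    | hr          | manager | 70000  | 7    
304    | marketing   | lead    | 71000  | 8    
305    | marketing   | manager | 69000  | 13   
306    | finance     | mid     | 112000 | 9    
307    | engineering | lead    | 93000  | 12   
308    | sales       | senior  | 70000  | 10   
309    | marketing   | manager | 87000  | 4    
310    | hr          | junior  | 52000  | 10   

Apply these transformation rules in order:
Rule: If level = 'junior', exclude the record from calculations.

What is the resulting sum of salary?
572000

Step 1: Identify records where level = 'junior'
Step 2: The excluded records sum to 236000
Step 3: Original total salary = 808000
Step 4: Remaining total = 808000 - 236000 = 572000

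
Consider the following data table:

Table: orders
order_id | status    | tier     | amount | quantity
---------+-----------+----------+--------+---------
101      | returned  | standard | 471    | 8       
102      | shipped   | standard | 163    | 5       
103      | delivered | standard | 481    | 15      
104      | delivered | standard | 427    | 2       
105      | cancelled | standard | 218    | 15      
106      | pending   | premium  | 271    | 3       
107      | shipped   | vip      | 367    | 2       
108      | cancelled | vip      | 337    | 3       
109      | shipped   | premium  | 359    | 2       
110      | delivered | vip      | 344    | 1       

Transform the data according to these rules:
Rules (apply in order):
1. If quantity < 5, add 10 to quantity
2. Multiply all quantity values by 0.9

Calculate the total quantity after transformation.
104.4

Step 1: Apply Rule 1 - Add 10 to records with quantity < 5
  - 6 records affected: 13 + (6 × 10) = 73
  - Unaffected records: 43
  - Sum after Rule 1: 116
Step 2: Apply Rule 2 - Multiply all by 0.9
  - 116 × 0.9 = 104.4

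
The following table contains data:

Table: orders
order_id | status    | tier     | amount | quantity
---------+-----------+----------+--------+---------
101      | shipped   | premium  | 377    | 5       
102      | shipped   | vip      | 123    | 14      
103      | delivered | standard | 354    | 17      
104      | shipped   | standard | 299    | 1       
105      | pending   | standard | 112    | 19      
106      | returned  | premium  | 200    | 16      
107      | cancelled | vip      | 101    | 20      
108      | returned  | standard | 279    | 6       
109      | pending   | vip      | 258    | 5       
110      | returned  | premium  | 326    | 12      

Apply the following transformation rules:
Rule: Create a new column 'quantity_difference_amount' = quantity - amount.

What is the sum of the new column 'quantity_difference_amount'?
-2314

Step 1: For each record, compute quantity - amount
Example calculations:
  5 - 377 = -372
  14 - 123 = -109
  17 - 354 = -337
  ...
Step 2: Sum all derived values
Step 3: Total = -2314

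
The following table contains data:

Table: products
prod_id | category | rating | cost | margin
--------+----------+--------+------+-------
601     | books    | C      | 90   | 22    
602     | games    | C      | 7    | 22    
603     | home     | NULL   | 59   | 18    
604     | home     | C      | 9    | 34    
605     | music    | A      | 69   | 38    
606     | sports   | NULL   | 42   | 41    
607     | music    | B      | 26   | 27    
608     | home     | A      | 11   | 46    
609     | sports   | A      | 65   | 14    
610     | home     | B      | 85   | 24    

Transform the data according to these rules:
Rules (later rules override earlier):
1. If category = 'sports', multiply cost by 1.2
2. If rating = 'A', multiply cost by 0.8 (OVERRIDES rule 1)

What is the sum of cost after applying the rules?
442.4

Step 1: Rule 2 takes priority for records with rating = 'A'
  - 3 records: 145 × 0.8 = 116.0
Step 2: Rule 1 applies to remaining records with category = 'sports'
  - 1 records: 42 × 1.2 = 50.4
Step 3: Other records unchanged: 276
Step 4: Final sum = 116.0 + 50.4 + 276 = 442.4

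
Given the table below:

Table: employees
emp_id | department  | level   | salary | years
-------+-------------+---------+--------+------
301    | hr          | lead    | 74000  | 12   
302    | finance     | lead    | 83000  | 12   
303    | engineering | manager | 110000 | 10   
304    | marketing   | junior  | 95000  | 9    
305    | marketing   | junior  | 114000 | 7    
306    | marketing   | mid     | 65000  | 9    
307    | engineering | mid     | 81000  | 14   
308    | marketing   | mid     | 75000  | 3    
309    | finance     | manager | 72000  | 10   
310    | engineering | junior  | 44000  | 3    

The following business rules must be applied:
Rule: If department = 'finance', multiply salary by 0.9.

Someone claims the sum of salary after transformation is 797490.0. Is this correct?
No, the correct result is 797500.0.

Step 1: Calculate the correct sum after transformation
Step 2: Apply multiplier 0.9 to records where department = 'finance'
Step 3: Correct result = 797500.0
Step 4: Claimed result = 797490.0
Step 5: 797500.0 ≠ 797490.0
Conclusion: The claimed result is incorrect. The correct answer is 797500.0.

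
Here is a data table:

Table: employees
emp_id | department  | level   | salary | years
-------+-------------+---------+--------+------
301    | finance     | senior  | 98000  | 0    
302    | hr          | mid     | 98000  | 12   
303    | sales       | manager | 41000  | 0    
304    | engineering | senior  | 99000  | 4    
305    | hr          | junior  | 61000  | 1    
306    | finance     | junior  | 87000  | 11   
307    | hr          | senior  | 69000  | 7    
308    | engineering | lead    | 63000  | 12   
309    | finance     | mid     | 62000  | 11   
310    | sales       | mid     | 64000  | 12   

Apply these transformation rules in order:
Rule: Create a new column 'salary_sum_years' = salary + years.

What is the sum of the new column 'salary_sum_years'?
742070

Step 1: For each record, compute salary + years
Example calculations:
  98000 + 0 = 98000
  98000 + 12 = 98012
  41000 + 0 = 41000
  ...
Step 2: Sum all derived values
Step 3: Total = 742070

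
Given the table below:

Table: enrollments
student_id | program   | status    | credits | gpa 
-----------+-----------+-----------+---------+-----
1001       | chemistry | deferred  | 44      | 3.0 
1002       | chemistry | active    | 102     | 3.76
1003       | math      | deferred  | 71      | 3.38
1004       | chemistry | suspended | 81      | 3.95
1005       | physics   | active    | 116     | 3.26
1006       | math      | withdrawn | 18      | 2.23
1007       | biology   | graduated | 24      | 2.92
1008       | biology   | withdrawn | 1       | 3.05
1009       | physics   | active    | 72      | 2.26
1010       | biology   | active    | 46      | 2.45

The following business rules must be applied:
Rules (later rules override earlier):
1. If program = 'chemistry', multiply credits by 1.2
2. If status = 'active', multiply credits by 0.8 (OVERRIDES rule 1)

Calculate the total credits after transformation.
532.8

Step 1: Rule 2 takes priority for records with status = 'active'
  - 4 records: 336 × 0.8 = 268.8
Step 2: Rule 1 applies to remaining records with program = 'chemistry'
  - 2 records: 125 × 1.2 = 150.0
Step 3: Other records unchanged: 114
Step 4: Final sum = 268.8 + 150.0 + 114 = 532.8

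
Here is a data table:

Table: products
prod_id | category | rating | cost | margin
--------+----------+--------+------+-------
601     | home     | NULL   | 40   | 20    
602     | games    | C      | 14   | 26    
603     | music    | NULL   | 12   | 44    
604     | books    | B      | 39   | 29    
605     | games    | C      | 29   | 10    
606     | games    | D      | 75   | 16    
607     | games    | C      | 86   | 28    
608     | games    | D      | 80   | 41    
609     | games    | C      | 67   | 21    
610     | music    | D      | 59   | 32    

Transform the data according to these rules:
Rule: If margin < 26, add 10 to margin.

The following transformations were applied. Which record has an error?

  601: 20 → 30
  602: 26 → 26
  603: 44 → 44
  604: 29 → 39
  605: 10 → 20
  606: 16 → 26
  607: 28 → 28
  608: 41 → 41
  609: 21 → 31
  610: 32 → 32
Record 604 has an error. The correct transformed value should be 29, not 39.

Step 1: Check each record against the rule
Step 2: Record 604 has margin = 29
Step 3: Since 29 >= 26, the bonus should not have been applied
Step 4: Correct value = 29, but claimed value = 39
Conclusion: Record 604 has the error.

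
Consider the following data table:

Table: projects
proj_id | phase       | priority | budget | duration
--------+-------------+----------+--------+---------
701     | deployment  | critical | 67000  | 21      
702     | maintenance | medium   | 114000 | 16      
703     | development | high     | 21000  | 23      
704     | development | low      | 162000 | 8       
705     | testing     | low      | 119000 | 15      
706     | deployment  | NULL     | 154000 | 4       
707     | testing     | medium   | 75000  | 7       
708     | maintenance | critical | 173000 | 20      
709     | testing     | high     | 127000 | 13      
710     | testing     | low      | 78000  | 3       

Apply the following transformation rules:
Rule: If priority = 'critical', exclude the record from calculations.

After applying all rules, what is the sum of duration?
89

Step 1: Identify records where priority = 'critical'
Step 2: The excluded records sum to 41
Step 3: Original total duration = 130
Step 4: Remaining total = 130 - 41 = 89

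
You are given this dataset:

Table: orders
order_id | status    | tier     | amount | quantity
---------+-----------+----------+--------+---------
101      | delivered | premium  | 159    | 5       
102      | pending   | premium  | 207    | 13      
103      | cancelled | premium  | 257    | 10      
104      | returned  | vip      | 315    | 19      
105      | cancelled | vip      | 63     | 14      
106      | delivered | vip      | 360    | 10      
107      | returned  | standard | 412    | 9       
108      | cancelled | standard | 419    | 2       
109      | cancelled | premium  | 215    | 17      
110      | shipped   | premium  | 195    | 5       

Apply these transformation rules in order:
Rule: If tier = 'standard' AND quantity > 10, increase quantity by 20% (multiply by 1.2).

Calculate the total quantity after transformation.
104

Step 1: Find records where tier = 'standard' AND quantity > 10
Step 2: 0 records match, summing to 0
Step 3: After multiplier: 0 × 1.2 = 0.0
Step 4: Unaffected records sum: 104
Step 5: Final sum = 0.0 + 104 = 104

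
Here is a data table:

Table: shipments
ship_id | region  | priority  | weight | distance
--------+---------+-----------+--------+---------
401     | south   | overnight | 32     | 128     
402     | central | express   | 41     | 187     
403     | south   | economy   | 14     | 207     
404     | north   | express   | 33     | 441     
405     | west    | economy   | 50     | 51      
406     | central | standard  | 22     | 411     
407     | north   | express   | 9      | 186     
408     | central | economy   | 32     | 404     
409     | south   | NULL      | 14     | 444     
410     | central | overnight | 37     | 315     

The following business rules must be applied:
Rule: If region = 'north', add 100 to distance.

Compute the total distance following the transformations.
2974

Step 1: Count records where region = 'north': 2
Step 2: Total bonus added: 2 × 100 = 200
Step 3: Original sum of distance: 2774
Step 4: Final sum = 2774 + 200 = 2974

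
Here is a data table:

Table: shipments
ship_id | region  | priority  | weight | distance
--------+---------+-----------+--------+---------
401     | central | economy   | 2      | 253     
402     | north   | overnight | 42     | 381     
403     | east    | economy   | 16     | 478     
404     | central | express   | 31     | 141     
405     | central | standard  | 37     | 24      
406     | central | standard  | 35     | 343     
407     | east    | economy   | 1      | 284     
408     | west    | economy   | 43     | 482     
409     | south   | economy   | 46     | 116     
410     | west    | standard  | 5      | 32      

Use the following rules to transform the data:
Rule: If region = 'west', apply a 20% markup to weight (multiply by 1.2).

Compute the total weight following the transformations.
267.6

Step 1: Records with region = 'west' have total weight = 48
Step 2: Apply multiplier: 48 × 1.2 = 57.6
Step 3: Other records total: 210
Step 4: Final sum = 57.6 + 210 = 267.6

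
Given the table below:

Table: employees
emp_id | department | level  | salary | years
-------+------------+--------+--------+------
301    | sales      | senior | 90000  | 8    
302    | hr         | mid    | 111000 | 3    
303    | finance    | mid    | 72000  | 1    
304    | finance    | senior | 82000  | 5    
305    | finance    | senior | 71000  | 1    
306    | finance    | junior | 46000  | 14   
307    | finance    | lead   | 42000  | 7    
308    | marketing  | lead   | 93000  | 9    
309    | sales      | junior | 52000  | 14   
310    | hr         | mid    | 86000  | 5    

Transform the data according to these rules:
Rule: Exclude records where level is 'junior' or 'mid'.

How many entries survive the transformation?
5

Step 1: Count records to exclude
  - 2 (junior) + 3 (mid) = 5 records
Step 2: Total records: 10
Step 3: Remaining = 10 - 5 = 5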